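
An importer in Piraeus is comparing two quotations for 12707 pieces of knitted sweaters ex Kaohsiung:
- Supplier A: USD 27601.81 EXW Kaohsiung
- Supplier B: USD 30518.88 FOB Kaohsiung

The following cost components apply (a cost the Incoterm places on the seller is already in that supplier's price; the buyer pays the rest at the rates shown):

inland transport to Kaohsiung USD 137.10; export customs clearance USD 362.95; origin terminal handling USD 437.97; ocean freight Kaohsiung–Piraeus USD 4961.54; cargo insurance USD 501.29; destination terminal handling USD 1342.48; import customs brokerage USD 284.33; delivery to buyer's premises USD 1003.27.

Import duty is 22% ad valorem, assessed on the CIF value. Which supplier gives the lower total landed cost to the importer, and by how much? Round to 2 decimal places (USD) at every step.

Supplier A is cheaper by USD 2414.44

Supplier A (EXW):
CIF value = EXW price + inland to port + export clearance + origin terminal + freight + insurance = 27601.81 + 137.10 + 362.95 + 437.97 + 4961.54 + 501.29 = 34002.66
Import duty = 34002.66 × 22% = 7480.59
Buyer bears (A): 137.10 + 362.95 + 437.97 + 4961.54 + 501.29 + 1342.48 + 284.33 + 1003.27 = 9030.93
Landed cost (A) = invoice 27601.81 + 9030.93 + duty 7480.59 = 44113.33
Supplier B (FOB):
CIF value = FOB price + freight + insurance = 30518.88 + 4961.54 + 501.29 = 35981.71
Import duty = 35981.71 × 22% = 7915.98
Buyer bears (B): 4961.54 + 501.29 + 1342.48 + 284.33 + 1003.27 = 8092.91
Landed cost (B) = invoice 30518.88 + 8092.91 + duty 7915.98 = 46527.77
Difference = |44113.33 − 46527.77| = 2414.44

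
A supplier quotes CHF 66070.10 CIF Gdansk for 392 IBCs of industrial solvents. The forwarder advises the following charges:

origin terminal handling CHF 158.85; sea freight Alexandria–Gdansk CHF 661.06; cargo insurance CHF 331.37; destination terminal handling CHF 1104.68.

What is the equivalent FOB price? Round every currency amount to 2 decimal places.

Not relevant to the conversion: origin terminal — on the seller under both CIF and FOB; already in the CIF price and stays in the FOB price. destination terminal — on the buyer under both terms; not part of either seller's price.
From CIF to FOB, the seller no longer bears: freight, insurance.
FOB price = 66070.10 − 661.06 − 331.37 = 65077.67

FOB price: CHF 65077.67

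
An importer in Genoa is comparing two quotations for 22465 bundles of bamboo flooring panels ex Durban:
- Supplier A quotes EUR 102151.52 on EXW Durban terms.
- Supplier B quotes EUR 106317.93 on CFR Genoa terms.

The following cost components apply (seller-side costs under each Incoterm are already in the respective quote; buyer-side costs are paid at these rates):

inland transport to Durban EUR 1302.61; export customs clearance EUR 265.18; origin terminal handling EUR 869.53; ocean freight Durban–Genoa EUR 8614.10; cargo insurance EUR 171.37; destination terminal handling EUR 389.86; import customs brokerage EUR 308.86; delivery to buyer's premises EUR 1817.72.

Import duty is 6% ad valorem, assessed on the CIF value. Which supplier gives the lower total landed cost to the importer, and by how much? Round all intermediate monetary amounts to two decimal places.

Supplier B is cheaper by EUR 7298.11

Supplier A (EXW):
CIF value = EXW price + inland to port + export clearance + origin terminal + freight + insurance = 102151.52 + 1302.61 + 265.18 + 869.53 + 8614.10 + 171.37 = 113374.31
Import duty = 113374.31 × 6% = 6802.46
Buyer bears (A): 1302.61 + 265.18 + 869.53 + 8614.10 + 171.37 + 389.86 + 308.86 + 1817.72 = 13739.23
Landed cost (A) = invoice 102151.52 + 13739.23 + duty 6802.46 = 122693.21
Supplier B (CFR):
CIF value = CFR price + insurance = 106317.93 + 171.37 = 106489.30
Import duty = 106489.30 × 6% = 6389.36
Buyer bears (B): 171.37 + 389.86 + 308.86 + 1817.72 = 2687.81
Landed cost (B) = invoice 106317.93 + 2687.81 + duty 6389.36 = 115395.10
Difference = |122693.21 − 115395.10| = 7298.11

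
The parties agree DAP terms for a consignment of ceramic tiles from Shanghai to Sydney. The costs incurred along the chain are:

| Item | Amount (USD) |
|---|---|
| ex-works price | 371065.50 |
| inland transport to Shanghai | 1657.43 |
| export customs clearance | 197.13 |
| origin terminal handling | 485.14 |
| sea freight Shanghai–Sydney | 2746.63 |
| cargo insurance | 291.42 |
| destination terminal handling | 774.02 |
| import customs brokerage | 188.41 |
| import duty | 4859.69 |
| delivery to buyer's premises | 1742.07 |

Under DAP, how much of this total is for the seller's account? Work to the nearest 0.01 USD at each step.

Seller's account: USD 378959.34

DAP: the seller bears all costs to the named destination except import duty and clearance.
Seller's account: goods 371065.50 + inland to port 1657.43 + export clearance 197.13 + origin terminal 485.14 + freight 2746.63 + insurance 291.42 + destination terminal 774.02 + delivery 1742.07 = 378959.34
Buyer's account: brokerage 188.41 + duty 4859.69 = 5048.10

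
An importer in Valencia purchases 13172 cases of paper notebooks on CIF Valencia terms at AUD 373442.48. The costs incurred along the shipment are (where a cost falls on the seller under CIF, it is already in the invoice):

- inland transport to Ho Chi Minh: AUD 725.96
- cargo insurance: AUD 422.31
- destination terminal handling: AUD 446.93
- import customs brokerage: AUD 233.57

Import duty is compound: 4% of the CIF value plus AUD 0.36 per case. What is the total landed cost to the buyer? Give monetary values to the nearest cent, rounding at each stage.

Total landed cost: AUD 393802.60

CIF: the seller pays costs through ocean freight and marine insurance to the destination port.
Already in the invoice (seller's account under CIF): inland to port, insurance — exclude.
The CIF price already equals the CIF value: 373442.48
Ad valorem component: 373442.48 × 4% = 14937.70
Specific component: 13172 × 0.36 = 4741.92
Import duty = 14937.70 + 4741.92 = 19679.62
Buyer bears: destination terminal 446.93 + brokerage 233.57 + duty 19679.62 = 20360.12
Landed cost = invoice 373442.48 + 20360.12 = 393802.60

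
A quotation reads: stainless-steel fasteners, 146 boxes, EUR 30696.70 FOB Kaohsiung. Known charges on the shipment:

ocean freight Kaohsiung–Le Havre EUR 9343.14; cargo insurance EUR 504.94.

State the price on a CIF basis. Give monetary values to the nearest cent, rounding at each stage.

From FOB to CIF, the seller additionally bears: freight, insurance.
CIF price = 30696.70 + 9343.14 + 504.94 = 40544.78

CIF price: EUR 40544.78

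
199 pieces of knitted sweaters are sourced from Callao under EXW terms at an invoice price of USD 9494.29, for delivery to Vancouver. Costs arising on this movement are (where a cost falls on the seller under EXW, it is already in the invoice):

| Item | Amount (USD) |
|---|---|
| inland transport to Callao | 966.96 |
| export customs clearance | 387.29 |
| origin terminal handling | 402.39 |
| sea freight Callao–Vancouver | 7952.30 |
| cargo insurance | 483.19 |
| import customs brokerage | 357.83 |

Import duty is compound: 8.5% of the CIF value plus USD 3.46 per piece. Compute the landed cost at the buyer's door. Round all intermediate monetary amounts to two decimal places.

Total landed cost: USD 22406.14

EXW: the seller makes goods available at their premises; the buyer bears all onward costs.
CIF value = EXW price + inland to port + export clearance + origin terminal + freight + insurance = 9494.29 + 966.96 + 387.29 + 402.39 + 7952.30 + 483.19 = 19686.42
Ad valorem component: 19686.42 × 8.5% = 1673.35
Specific component: 199 × 3.46 = 688.54
Import duty = 1673.35 + 688.54 = 2361.89
Buyer bears: inland to port 966.96 + export clearance 387.29 + origin terminal 402.39 + freight 7952.30 + insurance 483.19 + brokerage 357.83 + duty 2361.89 = 12911.85
Landed cost = invoice 9494.29 + 12911.85 = 22406.14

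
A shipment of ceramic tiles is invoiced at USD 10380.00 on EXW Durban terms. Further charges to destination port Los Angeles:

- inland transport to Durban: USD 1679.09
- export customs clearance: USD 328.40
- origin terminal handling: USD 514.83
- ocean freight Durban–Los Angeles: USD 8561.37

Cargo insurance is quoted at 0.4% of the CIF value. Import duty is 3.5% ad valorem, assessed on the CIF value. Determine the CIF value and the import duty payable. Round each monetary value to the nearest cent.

CIF value: USD 21549.89; import duty: USD 754.25

Let C be the CIF value. C = EXW price + pre-shipment costs + freight + 0.4% × C
C − 0.4% × C = 10380.00 + 1679.09 + 328.40 + 514.83 + 8561.37
0.996 × C = 21463.69
C = 21463.69 / 0.996 = 21549.89
Insurance premium = 0.4% × 21549.89 = 86.20
Import duty = 21549.89 × 3.5% = 754.25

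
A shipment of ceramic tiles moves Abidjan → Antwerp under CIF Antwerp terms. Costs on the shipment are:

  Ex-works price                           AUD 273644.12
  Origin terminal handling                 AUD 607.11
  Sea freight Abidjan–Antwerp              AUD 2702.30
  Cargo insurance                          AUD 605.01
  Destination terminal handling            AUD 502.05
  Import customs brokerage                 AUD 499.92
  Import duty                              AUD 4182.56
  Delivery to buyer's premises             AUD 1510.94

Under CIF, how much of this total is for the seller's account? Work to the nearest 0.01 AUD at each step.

CIF: the seller pays costs through ocean freight and marine insurance to the destination port.
Seller's account: goods 273644.12 + origin terminal 607.11 + freight 2702.30 + insurance 605.01 = 277558.54
Buyer's account: destination terminal 502.05 + brokerage 499.92 + duty 4182.56 + delivery 1510.94 = 6695.47

Seller's account: AUD 277558.54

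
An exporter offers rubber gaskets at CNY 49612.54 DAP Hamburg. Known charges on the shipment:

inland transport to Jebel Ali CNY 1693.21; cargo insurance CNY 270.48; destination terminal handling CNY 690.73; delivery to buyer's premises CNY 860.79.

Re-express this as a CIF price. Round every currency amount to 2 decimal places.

CIF price: CNY 48061.02

Not relevant to the conversion: insurance, inland to port — on the seller under both DAP and CIF; already in the DAP price and stays in the CIF price.
From DAP to CIF, the seller no longer bears: destination terminal, delivery.
CIF price = 49612.54 − 690.73 − 860.79 = 48061.02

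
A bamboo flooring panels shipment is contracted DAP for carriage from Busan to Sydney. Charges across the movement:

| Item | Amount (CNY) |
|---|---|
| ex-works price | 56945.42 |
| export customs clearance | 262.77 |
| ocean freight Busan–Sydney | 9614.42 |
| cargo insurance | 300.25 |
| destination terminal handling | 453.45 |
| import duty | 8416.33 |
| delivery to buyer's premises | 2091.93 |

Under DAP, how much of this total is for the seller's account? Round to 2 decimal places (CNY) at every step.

Seller's account: CNY 69668.24

DAP: the seller bears all costs to the named destination except import duty and clearance.
Seller's account: goods 56945.42 + export clearance 262.77 + freight 9614.42 + insurance 300.25 + destination terminal 453.45 + delivery 2091.93 = 69668.24
Buyer's account: duty 8416.33 = 8416.33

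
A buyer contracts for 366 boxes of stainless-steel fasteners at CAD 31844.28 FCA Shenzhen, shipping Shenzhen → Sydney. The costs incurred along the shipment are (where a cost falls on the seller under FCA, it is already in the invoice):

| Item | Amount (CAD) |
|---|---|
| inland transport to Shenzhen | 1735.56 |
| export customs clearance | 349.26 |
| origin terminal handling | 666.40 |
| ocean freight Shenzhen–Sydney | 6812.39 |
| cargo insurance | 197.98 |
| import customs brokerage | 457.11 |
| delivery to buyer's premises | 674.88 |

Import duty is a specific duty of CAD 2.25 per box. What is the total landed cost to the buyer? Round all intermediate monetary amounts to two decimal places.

FCA: the seller delivers export-cleared goods to the carrier; the buyer bears costs from that point.
Already in the invoice (seller's account under FCA): inland to port, export clearance — exclude.
CIF value = FCA price + origin terminal + freight + insurance = 31844.28 + 666.40 + 6812.39 + 197.98 = 39521.05
Import duty = 366 × 2.25 = 823.50
Buyer bears: origin terminal 666.40 + freight 6812.39 + insurance 197.98 + brokerage 457.11 + delivery 674.88 + duty 823.50 = 9632.26
Landed cost = invoice 31844.28 + 9632.26 = 41476.54

Total landed cost: CAD 41476.54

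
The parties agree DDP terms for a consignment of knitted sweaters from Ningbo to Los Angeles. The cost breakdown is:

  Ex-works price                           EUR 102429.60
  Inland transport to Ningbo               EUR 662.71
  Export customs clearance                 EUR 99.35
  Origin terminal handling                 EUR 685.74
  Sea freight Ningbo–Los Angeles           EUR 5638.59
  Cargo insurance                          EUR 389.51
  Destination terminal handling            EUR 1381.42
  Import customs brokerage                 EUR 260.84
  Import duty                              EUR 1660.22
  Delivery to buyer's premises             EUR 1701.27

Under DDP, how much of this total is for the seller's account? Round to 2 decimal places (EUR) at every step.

Seller's account: EUR 114909.25

DDP: the seller bears all costs including import duty.
Seller's account: goods 102429.60 + inland to port 662.71 + export clearance 99.35 + origin terminal 685.74 + freight 5638.59 + insurance 389.51 + destination terminal 1381.42 + brokerage 260.84 + duty 1660.22 + delivery 1701.27 = 114909.25
Buyer's account: 0.00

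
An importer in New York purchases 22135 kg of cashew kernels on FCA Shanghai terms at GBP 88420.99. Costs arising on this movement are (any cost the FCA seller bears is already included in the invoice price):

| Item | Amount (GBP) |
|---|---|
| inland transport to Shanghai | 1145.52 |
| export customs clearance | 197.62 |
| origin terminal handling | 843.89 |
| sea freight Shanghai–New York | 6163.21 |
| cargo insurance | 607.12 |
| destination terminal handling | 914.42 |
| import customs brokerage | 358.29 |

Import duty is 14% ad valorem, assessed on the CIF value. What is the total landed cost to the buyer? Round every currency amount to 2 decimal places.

FCA: the seller delivers export-cleared goods to the carrier; the buyer bears costs from that point.
Already in the invoice (seller's account under FCA): inland to port, export clearance — exclude.
CIF value = FCA price + origin terminal + freight + insurance = 88420.99 + 843.89 + 6163.21 + 607.12 = 96035.21
Import duty = 96035.21 × 14% = 13444.93
Buyer bears: origin terminal 843.89 + freight 6163.21 + insurance 607.12 + destination terminal 914.42 + brokerage 358.29 + duty 13444.93 = 22331.86
Landed cost = invoice 88420.99 + 22331.86 = 110752.85

Total landed cost: GBP 110752.85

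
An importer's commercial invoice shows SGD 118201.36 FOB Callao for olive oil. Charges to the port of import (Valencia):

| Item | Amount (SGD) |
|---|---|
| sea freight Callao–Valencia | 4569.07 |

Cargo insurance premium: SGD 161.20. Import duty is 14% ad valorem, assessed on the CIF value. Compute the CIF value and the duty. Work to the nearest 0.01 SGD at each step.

CIF value: SGD 122931.63; import duty: SGD 17210.43

CIF = FOB price + freight + insurance
CIF = 118201.36 + 4569.07 + 161.20 = 122931.63
Import duty = 122931.63 × 14% = 17210.43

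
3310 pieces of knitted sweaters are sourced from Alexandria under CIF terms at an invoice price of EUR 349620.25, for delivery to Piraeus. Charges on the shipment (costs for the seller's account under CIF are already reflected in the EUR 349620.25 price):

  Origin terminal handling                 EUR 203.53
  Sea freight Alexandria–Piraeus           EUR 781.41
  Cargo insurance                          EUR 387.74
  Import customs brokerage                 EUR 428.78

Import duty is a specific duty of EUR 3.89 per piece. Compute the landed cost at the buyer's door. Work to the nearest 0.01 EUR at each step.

CIF: the seller pays costs through ocean freight and marine insurance to the destination port.
Already in the invoice (seller's account under CIF): origin terminal, freight, insurance — exclude.
The CIF price already equals the CIF value: 349620.25
Import duty = 3310 × 3.89 = 12875.90
Buyer bears: brokerage 428.78 + duty 12875.90 = 13304.68
Landed cost = invoice 349620.25 + 13304.68 = 362924.93

Total landed cost: EUR 362924.93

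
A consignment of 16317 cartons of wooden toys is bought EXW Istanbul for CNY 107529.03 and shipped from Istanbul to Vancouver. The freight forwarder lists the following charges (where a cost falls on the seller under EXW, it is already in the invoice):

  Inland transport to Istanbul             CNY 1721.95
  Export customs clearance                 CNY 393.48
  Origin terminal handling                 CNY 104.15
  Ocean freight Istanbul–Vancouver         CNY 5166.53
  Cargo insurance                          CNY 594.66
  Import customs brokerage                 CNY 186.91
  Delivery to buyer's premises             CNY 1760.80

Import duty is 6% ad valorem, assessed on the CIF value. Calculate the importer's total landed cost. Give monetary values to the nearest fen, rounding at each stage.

Total landed cost: CNY 124388.10

EXW: the seller makes goods available at their premises; the buyer bears all onward costs.
CIF value = EXW price + inland to port + export clearance + origin terminal + freight + insurance = 107529.03 + 1721.95 + 393.48 + 104.15 + 5166.53 + 594.66 = 115509.80
Import duty = 115509.80 × 6% = 6930.59
Buyer bears: inland to port 1721.95 + export clearance 393.48 + origin terminal 104.15 + freight 5166.53 + insurance 594.66 + brokerage 186.91 + delivery 1760.80 + duty 6930.59 = 16859.07
Landed cost = invoice 107529.03 + 16859.07 = 124388.10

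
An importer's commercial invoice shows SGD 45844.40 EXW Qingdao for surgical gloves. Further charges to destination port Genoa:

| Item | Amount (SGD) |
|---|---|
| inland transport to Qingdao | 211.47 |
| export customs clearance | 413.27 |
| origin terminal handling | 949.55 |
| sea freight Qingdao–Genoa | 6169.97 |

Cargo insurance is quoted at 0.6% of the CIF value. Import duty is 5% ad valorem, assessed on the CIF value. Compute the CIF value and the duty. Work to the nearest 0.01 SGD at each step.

CIF value: SGD 53912.13; import duty: SGD 2695.61

Let C be the CIF value. C = EXW price + pre-shipment costs + freight + 0.6% × C
C − 0.6% × C = 45844.40 + 211.47 + 413.27 + 949.55 + 6169.97
0.994 × C = 53588.66
C = 53588.66 / 0.994 = 53912.13
Insurance premium = 0.6% × 53912.13 = 323.47
Import duty = 53912.13 × 5% = 2695.61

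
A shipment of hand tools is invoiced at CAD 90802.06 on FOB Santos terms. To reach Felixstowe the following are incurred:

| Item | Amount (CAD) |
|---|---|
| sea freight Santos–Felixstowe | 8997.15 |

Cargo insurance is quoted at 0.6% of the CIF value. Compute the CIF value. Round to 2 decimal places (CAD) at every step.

Let C be the CIF value. C = FOB price + freight + 0.6% × C
C − 0.6% × C = 90802.06 + 8997.15
0.994 × C = 99799.21
C = 99799.21 / 0.994 = 100401.62
Insurance premium = 0.6% × 100401.62 = 602.41

CIF value: CAD 100401.62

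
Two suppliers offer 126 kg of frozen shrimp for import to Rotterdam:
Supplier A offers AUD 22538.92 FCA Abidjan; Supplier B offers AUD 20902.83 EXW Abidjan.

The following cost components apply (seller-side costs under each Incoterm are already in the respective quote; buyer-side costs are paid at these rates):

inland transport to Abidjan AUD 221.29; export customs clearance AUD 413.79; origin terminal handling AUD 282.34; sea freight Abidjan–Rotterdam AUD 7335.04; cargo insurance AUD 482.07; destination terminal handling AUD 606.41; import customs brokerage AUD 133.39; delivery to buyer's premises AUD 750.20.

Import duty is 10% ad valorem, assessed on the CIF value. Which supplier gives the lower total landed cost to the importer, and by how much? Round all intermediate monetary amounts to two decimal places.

Supplier A (FCA):
CIF value = FCA price + origin terminal + freight + insurance = 22538.92 + 282.34 + 7335.04 + 482.07 = 30638.37
Import duty = 30638.37 × 10% = 3063.84
Buyer bears (A): 282.34 + 7335.04 + 482.07 + 606.41 + 133.39 + 750.20 = 9589.45
Landed cost (A) = invoice 22538.92 + 9589.45 + duty 3063.84 = 35192.21
Supplier B (EXW):
CIF value = EXW price + inland to port + export clearance + origin terminal + freight + insurance = 20902.83 + 221.29 + 413.79 + 282.34 + 7335.04 + 482.07 = 29637.36
Import duty = 29637.36 × 10% = 2963.74
Buyer bears (B): 221.29 + 413.79 + 282.34 + 7335.04 + 482.07 + 606.41 + 133.39 + 750.20 = 10224.53
Landed cost (B) = invoice 20902.83 + 10224.53 + duty 2963.74 = 34091.10
Difference = |35192.21 − 34091.10| = 1101.11

Supplier B is cheaper by AUD 1101.11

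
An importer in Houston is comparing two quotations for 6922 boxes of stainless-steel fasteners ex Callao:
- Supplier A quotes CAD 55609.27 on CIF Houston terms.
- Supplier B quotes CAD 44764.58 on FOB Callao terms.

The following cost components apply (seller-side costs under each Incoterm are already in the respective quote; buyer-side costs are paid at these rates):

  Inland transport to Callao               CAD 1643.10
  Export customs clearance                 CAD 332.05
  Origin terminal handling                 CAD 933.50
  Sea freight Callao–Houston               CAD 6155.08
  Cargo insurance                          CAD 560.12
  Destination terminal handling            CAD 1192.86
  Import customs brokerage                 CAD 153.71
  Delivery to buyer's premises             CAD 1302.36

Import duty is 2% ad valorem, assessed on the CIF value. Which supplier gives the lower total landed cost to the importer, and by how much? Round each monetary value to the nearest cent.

Supplier B is cheaper by CAD 4212.08

Supplier A (CIF):
The CIF price already equals the CIF value: 55609.27
Import duty = 55609.27 × 2% = 1112.19
Buyer bears (A): 1192.86 + 153.71 + 1302.36 = 2648.93
Landed cost (A) = invoice 55609.27 + 2648.93 + duty 1112.19 = 59370.39
Supplier B (FOB):
CIF value = FOB price + freight + insurance = 44764.58 + 6155.08 + 560.12 = 51479.78
Import duty = 51479.78 × 2% = 1029.60
Buyer bears (B): 6155.08 + 560.12 + 1192.86 + 153.71 + 1302.36 = 9364.13
Landed cost (B) = invoice 44764.58 + 9364.13 + duty 1029.60 = 55158.31
Difference = |59370.39 − 55158.31| = 4212.08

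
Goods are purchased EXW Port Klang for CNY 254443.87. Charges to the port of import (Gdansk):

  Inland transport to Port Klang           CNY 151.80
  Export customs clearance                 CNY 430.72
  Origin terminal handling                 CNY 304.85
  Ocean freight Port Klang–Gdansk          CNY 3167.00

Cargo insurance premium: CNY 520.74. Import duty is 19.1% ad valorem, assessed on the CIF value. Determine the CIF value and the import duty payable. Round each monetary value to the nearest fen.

CIF value: CNY 259018.98; import duty: CNY 49472.63

CIF = EXW price + pre-shipment costs + freight + insurance
CIF = 254443.87 + 151.80 + 430.72 + 304.85 + 3167.00 + 520.74 = 259018.98
Import duty = 259018.98 × 19.1% = 49472.63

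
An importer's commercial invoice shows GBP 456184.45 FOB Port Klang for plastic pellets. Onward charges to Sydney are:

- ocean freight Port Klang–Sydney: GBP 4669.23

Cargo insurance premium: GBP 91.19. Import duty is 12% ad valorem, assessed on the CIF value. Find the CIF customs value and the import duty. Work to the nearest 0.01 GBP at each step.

CIF = FOB price + freight + insurance
CIF = 456184.45 + 4669.23 + 91.19 = 460944.87
Import duty = 460944.87 × 12% = 55313.38

CIF value: GBP 460944.87; import duty: GBP 55313.38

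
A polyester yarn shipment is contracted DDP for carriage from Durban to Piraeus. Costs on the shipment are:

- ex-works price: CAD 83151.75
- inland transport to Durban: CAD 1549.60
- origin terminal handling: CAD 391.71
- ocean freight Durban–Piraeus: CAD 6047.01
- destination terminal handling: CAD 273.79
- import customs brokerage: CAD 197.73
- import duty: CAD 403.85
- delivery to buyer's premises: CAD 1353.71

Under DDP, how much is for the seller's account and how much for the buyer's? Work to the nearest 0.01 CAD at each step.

DDP: the seller bears all costs including import duty.
Seller's account: goods 83151.75 + inland to port 1549.60 + origin terminal 391.71 + freight 6047.01 + destination terminal 273.79 + brokerage 197.73 + duty 403.85 + delivery 1353.71 = 93369.15
Buyer's account: 0.00

Seller: CAD 93369.15; buyer: CAD 0.00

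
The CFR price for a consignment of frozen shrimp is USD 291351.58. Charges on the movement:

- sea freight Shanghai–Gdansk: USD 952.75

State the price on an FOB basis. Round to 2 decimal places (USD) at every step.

FOB price: USD 290398.83

From CFR to FOB, the seller no longer bears: freight.
FOB price = 291351.58 − 952.75 = 290398.83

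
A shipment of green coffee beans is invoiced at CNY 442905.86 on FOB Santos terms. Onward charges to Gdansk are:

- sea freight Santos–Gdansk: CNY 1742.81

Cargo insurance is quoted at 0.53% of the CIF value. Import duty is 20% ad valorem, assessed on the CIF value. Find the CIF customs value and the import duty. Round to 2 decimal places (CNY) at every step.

CIF value: CNY 447017.86; import duty: CNY 89403.57

Let C be the CIF value. C = FOB price + freight + 0.53% × C
C − 0.53% × C = 442905.86 + 1742.81
0.9947 × C = 444648.67
C = 444648.67 / 0.9947 = 447017.86
Insurance premium = 0.53% × 447017.86 = 2369.19
Import duty = 447017.86 × 20% = 89403.57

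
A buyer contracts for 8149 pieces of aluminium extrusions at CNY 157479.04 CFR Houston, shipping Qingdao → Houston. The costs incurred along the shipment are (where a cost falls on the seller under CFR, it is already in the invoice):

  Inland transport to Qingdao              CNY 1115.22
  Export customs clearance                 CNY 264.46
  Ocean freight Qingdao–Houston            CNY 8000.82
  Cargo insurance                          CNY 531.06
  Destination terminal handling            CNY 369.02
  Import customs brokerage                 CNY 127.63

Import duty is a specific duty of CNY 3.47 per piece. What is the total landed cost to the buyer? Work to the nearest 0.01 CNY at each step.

CFR: the seller pays costs through ocean freight to the destination port, but not insurance.
Already in the invoice (seller's account under CFR): inland to port, export clearance, freight — exclude.
CIF value = CFR price + insurance = 157479.04 + 531.06 = 158010.10
Import duty = 8149 × 3.47 = 28277.03
Buyer bears: insurance 531.06 + destination terminal 369.02 + brokerage 127.63 + duty 28277.03 = 29304.74
Landed cost = invoice 157479.04 + 29304.74 = 186783.78

Total landed cost: CNY 186783.78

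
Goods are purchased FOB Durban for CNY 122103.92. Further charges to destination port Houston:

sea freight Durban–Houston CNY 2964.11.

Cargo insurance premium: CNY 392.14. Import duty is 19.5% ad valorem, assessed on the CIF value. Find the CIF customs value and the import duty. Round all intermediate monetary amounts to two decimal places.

CIF value: CNY 125460.17; import duty: CNY 24464.73

CIF = FOB price + freight + insurance
CIF = 122103.92 + 2964.11 + 392.14 = 125460.17
Import duty = 125460.17 × 19.5% = 24464.73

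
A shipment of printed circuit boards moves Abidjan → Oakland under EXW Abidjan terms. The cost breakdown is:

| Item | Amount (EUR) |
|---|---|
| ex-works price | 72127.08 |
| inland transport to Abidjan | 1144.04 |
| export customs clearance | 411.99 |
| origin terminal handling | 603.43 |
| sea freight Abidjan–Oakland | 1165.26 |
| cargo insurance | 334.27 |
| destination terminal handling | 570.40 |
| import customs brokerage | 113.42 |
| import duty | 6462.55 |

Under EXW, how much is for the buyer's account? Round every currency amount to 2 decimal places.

Buyer's account: EUR 10805.36

EXW: the seller makes goods available at their premises; the buyer bears all onward costs.
Seller's account: goods 72127.08 = 72127.08
Buyer's account: inland to port 1144.04 + export clearance 411.99 + origin terminal 603.43 + freight 1165.26 + insurance 334.27 + destination terminal 570.40 + brokerage 113.42 + duty 6462.55 = 10805.36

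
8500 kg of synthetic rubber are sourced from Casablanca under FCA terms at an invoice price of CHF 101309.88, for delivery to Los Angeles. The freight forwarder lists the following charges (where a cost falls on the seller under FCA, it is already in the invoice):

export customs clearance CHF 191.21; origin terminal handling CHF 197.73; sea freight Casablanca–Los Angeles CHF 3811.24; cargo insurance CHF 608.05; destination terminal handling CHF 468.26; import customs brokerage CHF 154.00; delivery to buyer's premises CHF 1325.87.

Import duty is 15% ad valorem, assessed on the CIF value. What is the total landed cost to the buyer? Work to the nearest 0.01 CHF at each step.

FCA: the seller delivers export-cleared goods to the carrier; the buyer bears costs from that point.
Already in the invoice (seller's account under FCA): export clearance — exclude.
CIF value = FCA price + origin terminal + freight + insurance = 101309.88 + 197.73 + 3811.24 + 608.05 = 105926.90
Import duty = 105926.90 × 15% = 15889.04
Buyer bears: origin terminal 197.73 + freight 3811.24 + insurance 608.05 + destination terminal 468.26 + brokerage 154.00 + delivery 1325.87 + duty 15889.04 = 22454.19
Landed cost = invoice 101309.88 + 22454.19 = 123764.07

Total landed cost: CHF 123764.07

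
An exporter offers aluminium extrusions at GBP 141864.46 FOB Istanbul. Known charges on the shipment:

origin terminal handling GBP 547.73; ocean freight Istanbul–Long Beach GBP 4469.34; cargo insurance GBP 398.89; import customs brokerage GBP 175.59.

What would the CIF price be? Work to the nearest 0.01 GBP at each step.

CIF price: GBP 146732.69

Not relevant to the conversion: origin terminal — on the seller under both FOB and CIF; already in the FOB price and stays in the CIF price. brokerage — on the buyer under both terms; not part of either seller's price.
From FOB to CIF, the seller additionally bears: freight, insurance.
CIF price = 141864.46 + 4469.34 + 398.89 = 146732.69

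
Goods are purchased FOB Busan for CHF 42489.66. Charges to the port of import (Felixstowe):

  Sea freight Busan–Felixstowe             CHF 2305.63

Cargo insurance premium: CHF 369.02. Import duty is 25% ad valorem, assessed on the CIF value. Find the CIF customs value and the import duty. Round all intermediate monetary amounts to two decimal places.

CIF value: CHF 45164.31; import duty: CHF 11291.08

CIF = FOB price + freight + insurance
CIF = 42489.66 + 2305.63 + 369.02 = 45164.31
Import duty = 45164.31 × 25% = 11291.08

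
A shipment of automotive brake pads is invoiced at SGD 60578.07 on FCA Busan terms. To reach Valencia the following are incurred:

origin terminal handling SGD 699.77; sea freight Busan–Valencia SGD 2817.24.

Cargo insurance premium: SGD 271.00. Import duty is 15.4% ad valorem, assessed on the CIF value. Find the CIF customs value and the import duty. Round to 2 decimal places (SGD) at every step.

CIF value: SGD 64366.08; import duty: SGD 9912.38

CIF = FCA price + pre-shipment costs + freight + insurance
CIF = 60578.07 + 699.77 + 2817.24 + 271.00 = 64366.08
Import duty = 64366.08 × 15.4% = 9912.38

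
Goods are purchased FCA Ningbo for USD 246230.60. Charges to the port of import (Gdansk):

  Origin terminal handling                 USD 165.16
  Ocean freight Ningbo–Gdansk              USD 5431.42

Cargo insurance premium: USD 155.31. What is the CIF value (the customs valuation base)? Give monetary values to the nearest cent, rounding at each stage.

CIF = FCA price + pre-shipment costs + freight + insurance
CIF = 246230.60 + 165.16 + 5431.42 + 155.31 = 251982.49

CIF value: USD 251982.49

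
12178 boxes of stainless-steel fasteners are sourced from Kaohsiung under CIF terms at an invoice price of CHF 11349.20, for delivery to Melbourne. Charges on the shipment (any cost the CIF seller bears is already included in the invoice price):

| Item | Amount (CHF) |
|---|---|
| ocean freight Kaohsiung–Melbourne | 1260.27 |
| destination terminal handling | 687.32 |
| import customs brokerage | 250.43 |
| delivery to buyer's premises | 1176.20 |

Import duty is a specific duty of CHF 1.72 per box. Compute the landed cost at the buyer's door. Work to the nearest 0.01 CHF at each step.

Total landed cost: CHF 34409.31

CIF: the seller pays costs through ocean freight and marine insurance to the destination port.
Already in the invoice (seller's account under CIF): freight — exclude.
The CIF price already equals the CIF value: 11349.20
Import duty = 12178 × 1.72 = 20946.16
Buyer bears: destination terminal 687.32 + brokerage 250.43 + delivery 1176.20 + duty 20946.16 = 23060.11
Landed cost = invoice 11349.20 + 23060.11 = 34409.31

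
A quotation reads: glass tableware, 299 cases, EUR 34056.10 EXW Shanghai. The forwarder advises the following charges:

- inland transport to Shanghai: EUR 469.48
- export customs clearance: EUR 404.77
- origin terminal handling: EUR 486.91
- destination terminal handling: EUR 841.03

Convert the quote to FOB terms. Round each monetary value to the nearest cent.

Not relevant to the conversion: destination terminal — on the buyer under both terms; not part of either seller's price.
From EXW to FOB, the seller additionally bears: inland to port, export clearance, origin terminal.
FOB price = 34056.10 + 469.48 + 404.77 + 486.91 = 35417.26

FOB price: EUR 35417.26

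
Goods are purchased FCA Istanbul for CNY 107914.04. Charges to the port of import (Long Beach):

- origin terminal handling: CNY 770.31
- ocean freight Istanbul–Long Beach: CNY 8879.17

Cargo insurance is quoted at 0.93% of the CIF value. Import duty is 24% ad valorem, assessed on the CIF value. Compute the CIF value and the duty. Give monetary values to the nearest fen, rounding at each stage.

CIF value: CNY 118667.12; import duty: CNY 28480.11

Let C be the CIF value. C = FCA price + pre-shipment costs + freight + 0.93% × C
C − 0.93% × C = 107914.04 + 770.31 + 8879.17
0.9907 × C = 117563.52
C = 117563.52 / 0.9907 = 118667.12
Insurance premium = 0.93% × 118667.12 = 1103.60
Import duty = 118667.12 × 24% = 28480.11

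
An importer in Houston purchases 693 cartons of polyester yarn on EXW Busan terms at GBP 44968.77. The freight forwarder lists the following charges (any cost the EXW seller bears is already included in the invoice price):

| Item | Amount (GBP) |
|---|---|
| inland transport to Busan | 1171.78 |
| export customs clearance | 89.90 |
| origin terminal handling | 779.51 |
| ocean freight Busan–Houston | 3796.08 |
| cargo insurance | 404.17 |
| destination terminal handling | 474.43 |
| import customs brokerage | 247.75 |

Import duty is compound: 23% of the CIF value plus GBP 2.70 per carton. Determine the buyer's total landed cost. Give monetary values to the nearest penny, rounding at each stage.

EXW: the seller makes goods available at their premises; the buyer bears all onward costs.
CIF value = EXW price + inland to port + export clearance + origin terminal + freight + insurance = 44968.77 + 1171.78 + 89.90 + 779.51 + 3796.08 + 404.17 = 51210.21
Ad valorem component: 51210.21 × 23% = 11778.35
Specific component: 693 × 2.70 = 1871.10
Import duty = 11778.35 + 1871.10 = 13649.45
Buyer bears: inland to port 1171.78 + export clearance 89.90 + origin terminal 779.51 + freight 3796.08 + insurance 404.17 + destination terminal 474.43 + brokerage 247.75 + duty 13649.45 = 20613.07
Landed cost = invoice 44968.77 + 20613.07 = 65581.84

Total landed cost: GBP 65581.84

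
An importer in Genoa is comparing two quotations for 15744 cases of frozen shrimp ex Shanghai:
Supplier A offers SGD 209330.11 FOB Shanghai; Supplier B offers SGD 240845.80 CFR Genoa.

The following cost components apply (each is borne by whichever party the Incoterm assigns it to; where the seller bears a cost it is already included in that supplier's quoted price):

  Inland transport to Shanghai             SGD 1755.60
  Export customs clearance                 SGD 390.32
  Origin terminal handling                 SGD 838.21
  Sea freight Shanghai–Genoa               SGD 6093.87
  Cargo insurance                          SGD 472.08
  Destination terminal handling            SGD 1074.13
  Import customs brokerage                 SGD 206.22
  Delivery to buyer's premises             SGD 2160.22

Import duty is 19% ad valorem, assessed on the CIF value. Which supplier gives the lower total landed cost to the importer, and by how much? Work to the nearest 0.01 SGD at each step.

Supplier A is cheaper by SGD 30251.97

Supplier A (FOB):
CIF value = FOB price + freight + insurance = 209330.11 + 6093.87 + 472.08 = 215896.06
Import duty = 215896.06 × 19% = 41020.25
Buyer bears (A): 6093.87 + 472.08 + 1074.13 + 206.22 + 2160.22 = 10006.52
Landed cost (A) = invoice 209330.11 + 10006.52 + duty 41020.25 = 260356.88
Supplier B (CFR):
CIF value = CFR price + insurance = 240845.80 + 472.08 = 241317.88
Import duty = 241317.88 × 19% = 45850.40
Buyer bears (B): 472.08 + 1074.13 + 206.22 + 2160.22 = 3912.65
Landed cost (B) = invoice 240845.80 + 3912.65 + duty 45850.40 = 290608.85
Difference = |260356.88 − 290608.85| = 30251.97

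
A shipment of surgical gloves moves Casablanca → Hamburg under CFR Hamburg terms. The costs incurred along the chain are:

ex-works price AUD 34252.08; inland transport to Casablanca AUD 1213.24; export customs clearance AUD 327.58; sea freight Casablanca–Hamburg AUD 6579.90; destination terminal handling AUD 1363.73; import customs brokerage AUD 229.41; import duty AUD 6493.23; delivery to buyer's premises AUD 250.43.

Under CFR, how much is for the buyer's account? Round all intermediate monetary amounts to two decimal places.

Buyer's account: AUD 8336.80

CFR: the seller pays costs through ocean freight to the destination port, but not insurance.
Seller's account: goods 34252.08 + inland to port 1213.24 + export clearance 327.58 + freight 6579.90 = 42372.80
Buyer's account: destination terminal 1363.73 + brokerage 229.41 + duty 6493.23 + delivery 250.43 = 8336.80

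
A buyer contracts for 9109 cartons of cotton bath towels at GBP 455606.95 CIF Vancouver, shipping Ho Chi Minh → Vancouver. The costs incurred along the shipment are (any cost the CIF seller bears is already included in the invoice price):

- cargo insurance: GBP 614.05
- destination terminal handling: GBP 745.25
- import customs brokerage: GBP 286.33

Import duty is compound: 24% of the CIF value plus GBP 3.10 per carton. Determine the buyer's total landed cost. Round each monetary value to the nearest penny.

CIF: the seller pays costs through ocean freight and marine insurance to the destination port.
Already in the invoice (seller's account under CIF): insurance — exclude.
The CIF price already equals the CIF value: 455606.95
Ad valorem component: 455606.95 × 24% = 109345.67
Specific component: 9109 × 3.10 = 28237.90
Import duty = 109345.67 + 28237.90 = 137583.57
Buyer bears: destination terminal 745.25 + brokerage 286.33 + duty 137583.57 = 138615.15
Landed cost = invoice 455606.95 + 138615.15 = 594222.10

Total landed cost: GBP 594222.10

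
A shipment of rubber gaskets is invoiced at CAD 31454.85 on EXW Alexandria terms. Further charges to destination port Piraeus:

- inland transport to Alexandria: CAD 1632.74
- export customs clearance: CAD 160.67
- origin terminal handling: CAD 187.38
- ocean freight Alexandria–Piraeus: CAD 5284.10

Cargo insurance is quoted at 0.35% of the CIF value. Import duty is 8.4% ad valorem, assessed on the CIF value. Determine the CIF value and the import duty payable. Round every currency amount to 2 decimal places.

Let C be the CIF value. C = EXW price + pre-shipment costs + freight + 0.35% × C
C − 0.35% × C = 31454.85 + 1632.74 + 160.67 + 187.38 + 5284.10
0.9965 × C = 38719.74
C = 38719.74 / 0.9965 = 38855.74
Insurance premium = 0.35% × 38855.74 = 136.00
Import duty = 38855.74 × 8.4% = 3263.88

CIF value: CAD 38855.74; import duty: CAD 3263.88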